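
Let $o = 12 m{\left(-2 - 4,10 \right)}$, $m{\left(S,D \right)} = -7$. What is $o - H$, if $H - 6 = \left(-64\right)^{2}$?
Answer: $-4186$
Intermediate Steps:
$o = -84$ ($o = 12 \left(-7\right) = -84$)
$H = 4102$ ($H = 6 + \left(-64\right)^{2} = 6 + 4096 = 4102$)
$o - H = -84 - 4102 = -4186$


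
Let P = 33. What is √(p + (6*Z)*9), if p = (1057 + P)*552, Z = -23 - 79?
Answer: 2*√149043 ≈ 772.12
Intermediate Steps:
Z = -102
p = 601680 (p = (1057 + 33)*552 = 1090*552 = 601680)
√(p + (6*Z)*9) = √(601680 + (6*(-102))*9) = √(601680 - 612*9) = √(601680 - 5508) = √596172 = 2*√149043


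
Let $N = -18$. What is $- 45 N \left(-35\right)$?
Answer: $-28350$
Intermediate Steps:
$- 45 N \left(-35\right) = \left(-45\right) \left(-18\right) \left(-35\right) = 810 \left(-35\right) = -28350$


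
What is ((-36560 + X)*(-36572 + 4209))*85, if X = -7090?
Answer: 120074820750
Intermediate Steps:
((-36560 + X)*(-36572 + 4209))*85 = ((-36560 - 7090)*(-36572 + 4209))*85 = -43650*(-32363)*85 = 1412644950*85 = 120074820750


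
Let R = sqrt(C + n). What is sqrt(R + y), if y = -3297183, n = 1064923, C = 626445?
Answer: sqrt(-3297183 + 2*sqrt(422842)) ≈ 1815.5*I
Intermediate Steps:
R = 2*sqrt(422842) (R = sqrt(626445 + 1064923) = sqrt(1691368) = 2*sqrt(422842) ≈ 1300.5)
sqrt(R + y) = sqrt(2*sqrt(422842) - 3297183) = sqrt(-3297183 + 2*sqrt(422842))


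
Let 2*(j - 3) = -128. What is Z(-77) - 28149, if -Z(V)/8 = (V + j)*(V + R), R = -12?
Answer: -126405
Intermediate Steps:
j = -61 (j = 3 + (½)*(-128) = 3 - 64 = -61)
Z(V) = -8*(-61 + V)*(-12 + V) (Z(V) = -8*(V - 61)*(V - 12) = -8*(-61 + V)*(-12 + V))
Z(-77) - 28149 = (-5856 - 8*(-77)² + 584*(-77)) - 28149 = (-5856 - 8*5929 - 44968) - 28149 = (-5856 - 47432 - 44968) - 28149 = -98256 - 28149 = -126405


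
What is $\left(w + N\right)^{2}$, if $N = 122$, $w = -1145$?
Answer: $1046529$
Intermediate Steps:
$\left(w + N\right)^{2} = \left(-1145 + 122\right)^{2} = \left(-1023\right)^{2} = 1046529$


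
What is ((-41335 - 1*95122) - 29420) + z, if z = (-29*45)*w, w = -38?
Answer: -116287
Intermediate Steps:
z = 49590 (z = -29*45*(-38) = -1305*(-38) = 49590)
((-41335 - 1*95122) - 29420) + z = ((-41335 - 1*95122) - 29420) + 49590 = ((-41335 - 95122) - 29420) + 49590 = (-136457 - 29420) + 49590 = -165877 + 49590 = -116287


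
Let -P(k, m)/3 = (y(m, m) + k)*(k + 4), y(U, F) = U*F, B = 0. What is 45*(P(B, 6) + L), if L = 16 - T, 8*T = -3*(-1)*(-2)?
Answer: -74745/4 ≈ -18686.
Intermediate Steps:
T = -3/4 (T = (-3*(-1)*(-2))/8 = (3*(-2))/8 = (1/8)*(-6) = -3/4 ≈ -0.75000)
y(U, F) = F*U
P(k, m) = -3*(4 + k)*(k + m**2) (P(k, m) = -3*(m*m + k)*(k + 4) = -3*(m**2 + k)*(4 + k) = -3*(k + m**2)*(4 + k) = -3*(4 + k)*(k + m**2))
L = 67/4 (L = 16 - 1*(-3/4) = 16 + 3/4 = 67/4 ≈ 16.750)
45*(P(B, 6) + L) = 45*((-12*0 - 12*6**2 - 3*0**2 - 3*0*6**2) + 67/4) = 45*((0 - 12*36 - 3*0 - 3*0*36) + 67/4) = 45*((0 - 432 + 0 + 0) + 67/4) = 45*(-432 + 67/4) = 45*(-1661/4) = -74745/4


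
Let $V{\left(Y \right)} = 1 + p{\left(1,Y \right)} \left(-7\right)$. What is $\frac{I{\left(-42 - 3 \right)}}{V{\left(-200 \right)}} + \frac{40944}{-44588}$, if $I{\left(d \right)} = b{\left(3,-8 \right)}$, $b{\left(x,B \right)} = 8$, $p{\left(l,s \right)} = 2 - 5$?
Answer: $- \frac{68008}{122617} \approx -0.55464$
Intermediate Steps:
$p{\left(l,s \right)} = -3$ ($p{\left(l,s \right)} = 2 - 5 = -3$)
$I{\left(d \right)} = 8$
$V{\left(Y \right)} = 22$ ($V{\left(Y \right)} = 1 - -21 = 1 + 21 = 22$)
$\frac{I{\left(-42 - 3 \right)}}{V{\left(-200 \right)}} + \frac{40944}{-44588} = \frac{8}{22} + \frac{40944}{-44588} = 8 \cdot \frac{1}{22} + 40944 \left(- \frac{1}{44588}\right) = \frac{4}{11} - \frac{10236}{11147} = - \frac{68008}{122617}$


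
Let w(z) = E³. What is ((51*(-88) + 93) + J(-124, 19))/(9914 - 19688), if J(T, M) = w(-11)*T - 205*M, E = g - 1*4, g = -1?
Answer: -3605/4887 ≈ -0.73767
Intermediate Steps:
E = -5 (E = -1 - 1*4 = -1 - 4 = -5)
w(z) = -125 (w(z) = (-5)³ = -125)
J(T, M) = -205*M - 125*T (J(T, M) = -125*T - 205*M = -205*M - 125*T)
((51*(-88) + 93) + J(-124, 19))/(9914 - 19688) = ((51*(-88) + 93) + (-205*19 - 125*(-124)))/(9914 - 19688) = ((-4488 + 93) + (-3895 + 15500))/(-9774) = (-4395 + 11605)*(-1/9774) = 7210*(-1/9774) = -3605/4887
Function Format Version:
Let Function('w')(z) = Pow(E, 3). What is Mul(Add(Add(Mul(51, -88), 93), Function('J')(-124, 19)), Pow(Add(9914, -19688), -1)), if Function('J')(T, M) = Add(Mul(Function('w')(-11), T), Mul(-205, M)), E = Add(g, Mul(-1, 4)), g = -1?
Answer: Rational(-3605, 4887) ≈ -0.73767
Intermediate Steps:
E = -5 (E = Add(-1, Mul(-1, 4)) = Add(-1, -4) = -5)
Function('w')(z) = -125 (Function('w')(z) = Pow(-5, 3) = -125)
Function('J')(T, M) = Add(Mul(-205, M), Mul(-125, T)) (Function('J')(T, M) = Add(Mul(-125, T), Mul(-205, M)) = Add(Mul(-205, M), Mul(-125, T)))
Mul(Add(Add(Mul(51, -88), 93), Function('J')(-124, 19)), Pow(Add(9914, -19688), -1)) = Mul(Add(Add(Mul(51, -88), 93), Add(Mul(-205, 19), Mul(-125, -124))), Pow(Add(9914, -19688), -1)) = Mul(Add(Add(-4488, 93), Add(-3895, 15500)), Pow(-9774, -1)) = Mul(Add(-4395, 11605), Rational(-1, 9774)) = Mul(7210, Rational(-1, 9774)) = Rational(-3605, 4887)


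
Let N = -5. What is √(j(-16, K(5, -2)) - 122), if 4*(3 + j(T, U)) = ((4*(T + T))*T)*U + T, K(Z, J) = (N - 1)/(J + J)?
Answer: 3*√71 ≈ 25.278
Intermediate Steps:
K(Z, J) = -3/J (K(Z, J) = (-5 - 1)/(J + J) = -6*1/(2*J) = -3/J)
j(T, U) = -3 + T/4 + 2*U*T² (j(T, U) = -3 + (((4*(T + T))*T)*U + T)/4 = -3 + (((4*(2*T))*T)*U + T)/4 = -3 + (((8*T)*T)*U + T)/4 = -3 + ((8*T²)*U + T)/4 = -3 + (8*U*T² + T)/4 = -3 + (T + 8*U*T²)/4 = -3 + (T/4 + 2*U*T²) = -3 + T/4 + 2*U*T²)
√(j(-16, K(5, -2)) - 122) = √((-3 + (¼)*(-16) + 2*(-3/(-2))*(-16)²) - 122) = √((-3 - 4 + 2*(-3*(-½))*256) - 122) = √((-3 - 4 + 2*(3/2)*256) - 122) = √((-3 - 4 + 768) - 122) = √(761 - 122) = √639 = 3*√71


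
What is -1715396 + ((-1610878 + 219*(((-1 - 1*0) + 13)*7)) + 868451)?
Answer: -2439427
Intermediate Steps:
-1715396 + ((-1610878 + 219*(((-1 - 1*0) + 13)*7)) + 868451) = -1715396 + ((-1610878 + 219*(((-1 + 0) + 13)*7)) + 868451) = -1715396 + ((-1610878 + 219*((-1 + 13)*7)) + 868451) = -1715396 + ((-1610878 + 219*(12*7)) + 868451) = -1715396 + ((-1610878 + 219*84) + 868451) = -1715396 + ((-1610878 + 18396) + 868451) = -1715396 + (-1592482 + 868451) = -1715396 - 724031 = -2439427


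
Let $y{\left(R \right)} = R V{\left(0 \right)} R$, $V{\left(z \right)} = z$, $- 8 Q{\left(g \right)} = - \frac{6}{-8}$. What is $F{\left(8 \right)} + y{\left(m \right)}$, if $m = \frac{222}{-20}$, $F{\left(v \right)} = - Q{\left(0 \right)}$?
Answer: $\frac{3}{32} \approx 0.09375$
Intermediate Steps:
$Q{\left(g \right)} = - \frac{3}{32}$ ($Q{\left(g \right)} = - \frac{\left(-6\right) \frac{1}{-8}}{8} = - \frac{\left(-6\right) \left(- \frac{1}{8}\right)}{8} = \left(- \frac{1}{8}\right) \frac{3}{4} = - \frac{3}{32}$)
$F{\left(v \right)} = \frac{3}{32}$ ($F{\left(v \right)} = \left(-1\right) \left(- \frac{3}{32}\right) = \frac{3}{32}$)
$m = - \frac{111}{10}$ ($m = 222 \left(- \frac{1}{20}\right) = - \frac{111}{10} \approx -11.1$)
$y{\left(R \right)} = 0$ ($y{\left(R \right)} = R 0 R = 0 R = 0$)
$F{\left(8 \right)} + y{\left(m \right)} = \frac{3}{32} + 0 = \frac{3}{32}$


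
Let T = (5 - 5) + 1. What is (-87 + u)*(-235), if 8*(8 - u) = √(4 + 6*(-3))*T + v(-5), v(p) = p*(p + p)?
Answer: 80135/4 + 235*I*√14/8 ≈ 20034.0 + 109.91*I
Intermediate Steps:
T = 1 (T = 0 + 1 = 1)
v(p) = 2*p² (v(p) = p*(2*p) = 2*p²)
u = 7/4 - I*√14/8 (u = 8 - (√(4 + 6*(-3))*1 + 2*(-5)²)/8 = 8 - (√(4 - 18)*1 + 2*25)/8 = 8 - (√(-14)*1 + 50)/8 = 8 - ((I*√14)*1 + 50)/8 = 8 - (I*√14 + 50)/8 = 8 - (50 + I*√14)/8 = 8 + (-25/4 - I*√14/8) = 7/4 - I*√14/8 ≈ 1.75 - 0.46771*I)
(-87 + u)*(-235) = (-87 + (7/4 - I*√14/8))*(-235) = (-341/4 - I*√14/8)*(-235) = 80135/4 + 235*I*√14/8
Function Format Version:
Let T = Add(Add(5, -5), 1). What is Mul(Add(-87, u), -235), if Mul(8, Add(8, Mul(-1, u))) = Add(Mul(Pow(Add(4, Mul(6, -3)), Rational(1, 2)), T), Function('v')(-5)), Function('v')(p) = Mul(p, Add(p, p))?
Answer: Add(Rational(80135, 4), Mul(Rational(235, 8), I, Pow(14, Rational(1, 2)))) ≈ Add(20034., Mul(109.91, I))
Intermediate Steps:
T = 1 (T = Add(0, 1) = 1)
Function('v')(p) = Mul(2, Pow(p, 2)) (Function('v')(p) = Mul(p, Mul(2, p)) = Mul(2, Pow(p, 2)))
u = Add(Rational(7, 4), Mul(Rational(-1, 8), I, Pow(14, Rational(1, 2)))) (u = Add(8, Mul(Rational(-1, 8), Add(Mul(Pow(Add(4, Mul(6, -3)), Rational(1, 2)), 1), Mul(2, Pow(-5, 2))))) = Add(8, Mul(Rational(-1, 8), Add(Mul(Pow(Add(4, -18), Rational(1, 2)), 1), Mul(2, 25)))) = Add(8, Mul(Rational(-1, 8), Add(Mul(Pow(-14, Rational(1, 2)), 1), 50))) = Add(8, Mul(Rational(-1, 8), Add(Mul(Mul(I, Pow(14, Rational(1, 2))), 1), 50))) = Add(8, Mul(Rational(-1, 8), Add(Mul(I, Pow(14, Rational(1, 2))), 50))) = Add(8, Mul(Rational(-1, 8), Add(50, Mul(I, Pow(14, Rational(1, 2)))))) = Add(8, Add(Rational(-25, 4), Mul(Rational(-1, 8), I, Pow(14, Rational(1, 2))))) = Add(Rational(7, 4), Mul(Rational(-1, 8), I, Pow(14, Rational(1, 2)))) ≈ Add(1.7500, Mul(-0.46771, I)))
Mul(Add(-87, u), -235) = Mul(Add(-87, Add(Rational(7, 4), Mul(Rational(-1, 8), I, Pow(14, Rational(1, 2))))), -235) = Mul(Add(Rational(-341, 4), Mul(Rational(-1, 8), I, Pow(14, Rational(1, 2)))), -235) = Add(Rational(80135, 4), Mul(Rational(235, 8), I, Pow(14, Rational(1, 2))))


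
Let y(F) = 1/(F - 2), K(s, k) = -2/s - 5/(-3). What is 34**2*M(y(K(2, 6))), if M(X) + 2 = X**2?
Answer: -6647/4 ≈ -1661.8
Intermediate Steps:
K(s, k) = 5/3 - 2/s (K(s, k) = -2/s - 5*(-1/3) = -2/s + 5/3 = 5/3 - 2/s)
y(F) = 1/(-2 + F)
M(X) = -2 + X**2
34**2*M(y(K(2, 6))) = 34**2*(-2 + (1/(-2 + (5/3 - 2/2)))**2) = 1156*(-2 + (1/(-2 + (5/3 - 2*1/2)))**2) = 1156*(-2 + (1/(-2 + (5/3 - 1)))**2) = 1156*(-2 + (1/(-2 + 2/3))**2) = 1156*(-2 + (1/(-4/3))**2) = 1156*(-2 + (-3/4)**2) = 1156*(-2 + 9/16) = 1156*(-23/16) = -6647/4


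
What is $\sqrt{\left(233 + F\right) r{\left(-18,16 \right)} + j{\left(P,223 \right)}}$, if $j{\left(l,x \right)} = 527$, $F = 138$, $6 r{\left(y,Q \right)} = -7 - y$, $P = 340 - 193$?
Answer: $\frac{\sqrt{43458}}{6} \approx 34.744$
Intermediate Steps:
$P = 147$
$r{\left(y,Q \right)} = - \frac{7}{6} - \frac{y}{6}$ ($r{\left(y,Q \right)} = \frac{-7 - y}{6} = - \frac{7}{6} - \frac{y}{6}$)
$\sqrt{\left(233 + F\right) r{\left(-18,16 \right)} + j{\left(P,223 \right)}} = \sqrt{\left(233 + 138\right) \left(- \frac{7}{6} - -3\right) + 527} = \sqrt{371 \left(- \frac{7}{6} + 3\right) + 527} = \sqrt{371 \cdot \frac{11}{6} + 527} = \sqrt{\frac{4081}{6} + 527} = \sqrt{\frac{7243}{6}} = \frac{\sqrt{43458}}{6}$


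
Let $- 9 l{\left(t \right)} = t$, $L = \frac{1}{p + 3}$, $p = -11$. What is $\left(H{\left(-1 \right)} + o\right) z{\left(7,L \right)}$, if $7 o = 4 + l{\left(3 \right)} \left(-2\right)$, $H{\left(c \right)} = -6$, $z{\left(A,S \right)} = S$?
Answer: $\frac{2}{3} \approx 0.66667$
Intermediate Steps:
$L = - \frac{1}{8}$ ($L = \frac{1}{-11 + 3} = \frac{1}{-8} = - \frac{1}{8} \approx -0.125$)
$l{\left(t \right)} = - \frac{t}{9}$
$o = \frac{2}{3}$ ($o = \frac{4 + \left(- \frac{1}{9}\right) 3 \left(-2\right)}{7} = \frac{4 - - \frac{2}{3}}{7} = \frac{4 + \frac{2}{3}}{7} = \frac{1}{7} \cdot \frac{14}{3} = \frac{2}{3} \approx 0.66667$)
$\left(H{\left(-1 \right)} + o\right) z{\left(7,L \right)} = \left(-6 + \frac{2}{3}\right) \left(- \frac{1}{8}\right) = \left(- \frac{16}{3}\right) \left(- \frac{1}{8}\right) = \frac{2}{3}$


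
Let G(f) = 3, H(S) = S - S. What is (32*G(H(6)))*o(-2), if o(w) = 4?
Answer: 384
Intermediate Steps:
H(S) = 0
(32*G(H(6)))*o(-2) = (32*3)*4 = 96*4 = 384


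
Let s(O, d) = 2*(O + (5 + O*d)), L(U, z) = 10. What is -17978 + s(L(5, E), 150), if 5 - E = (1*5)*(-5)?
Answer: -14948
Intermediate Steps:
E = 30 (E = 5 - 1*5*(-5) = 5 - 5*(-5) = 5 - 1*(-25) = 5 + 25 = 30)
s(O, d) = 10 + 2*O + 2*O*d (s(O, d) = 2*(5 + O + O*d) = 10 + 2*O + 2*O*d)
-17978 + s(L(5, E), 150) = -17978 + (10 + 2*10 + 2*10*150) = -17978 + (10 + 20 + 3000) = -17978 + 3030 = -14948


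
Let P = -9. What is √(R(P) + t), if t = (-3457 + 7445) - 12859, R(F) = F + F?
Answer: I*√8889 ≈ 94.281*I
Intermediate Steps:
R(F) = 2*F
t = -8871 (t = 3988 - 12859 = -8871)
√(R(P) + t) = √(2*(-9) - 8871) = √(-18 - 8871) = √(-8889) = I*√8889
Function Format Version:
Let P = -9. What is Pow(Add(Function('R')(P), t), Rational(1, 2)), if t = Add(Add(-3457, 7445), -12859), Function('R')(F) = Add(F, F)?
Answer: Mul(I, Pow(8889, Rational(1, 2))) ≈ Mul(94.281, I)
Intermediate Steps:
Function('R')(F) = Mul(2, F)
t = -8871 (t = Add(3988, -12859) = -8871)
Pow(Add(Function('R')(P), t), Rational(1, 2)) = Pow(Add(Mul(2, -9), -8871), Rational(1, 2)) = Pow(Add(-18, -8871), Rational(1, 2)) = Pow(-8889, Rational(1, 2)) = Mul(I, Pow(8889, Rational(1, 2)))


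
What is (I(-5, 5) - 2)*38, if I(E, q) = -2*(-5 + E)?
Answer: 684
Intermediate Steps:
I(E, q) = 10 - 2*E
(I(-5, 5) - 2)*38 = ((10 - 2*(-5)) - 2)*38 = ((10 + 10) - 2)*38 = (20 - 2)*38 = 18*38 = 684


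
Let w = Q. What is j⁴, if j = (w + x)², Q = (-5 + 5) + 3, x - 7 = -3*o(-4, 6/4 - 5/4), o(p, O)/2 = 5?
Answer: 25600000000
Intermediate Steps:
o(p, O) = 10 (o(p, O) = 2*5 = 10)
x = -23 (x = 7 - 3*10 = 7 - 30 = -23)
Q = 3 (Q = 0 + 3 = 3)
w = 3
j = 400 (j = (3 - 23)² = (-20)² = 400)
j⁴ = 400⁴ = 25600000000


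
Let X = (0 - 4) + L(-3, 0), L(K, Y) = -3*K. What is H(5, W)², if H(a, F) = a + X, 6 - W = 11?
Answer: 100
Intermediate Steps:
W = -5 (W = 6 - 1*11 = 6 - 11 = -5)
X = 5 (X = (0 - 4) - 3*(-3) = -4 + 9 = 5)
H(a, F) = 5 + a (H(a, F) = a + 5 = 5 + a)
H(5, W)² = (5 + 5)² = 10² = 100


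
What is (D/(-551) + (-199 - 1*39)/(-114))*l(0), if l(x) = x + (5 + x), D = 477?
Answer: 10100/1653 ≈ 6.1101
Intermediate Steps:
l(x) = 5 + 2*x
(D/(-551) + (-199 - 1*39)/(-114))*l(0) = (477/(-551) + (-199 - 1*39)/(-114))*(5 + 2*0) = (477*(-1/551) + (-199 - 39)*(-1/114))*(5 + 0) = (-477/551 - 238*(-1/114))*5 = (-477/551 + 119/57)*5 = (2020/1653)*5 = 10100/1653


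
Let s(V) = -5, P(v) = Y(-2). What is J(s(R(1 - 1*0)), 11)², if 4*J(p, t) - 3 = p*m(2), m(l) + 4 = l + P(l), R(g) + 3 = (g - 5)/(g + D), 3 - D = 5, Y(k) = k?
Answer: 529/16 ≈ 33.063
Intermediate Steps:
P(v) = -2
D = -2 (D = 3 - 1*5 = 3 - 5 = -2)
R(g) = -3 + (-5 + g)/(-2 + g) (R(g) = -3 + (g - 5)/(g - 2) = -3 + (-5 + g)/(-2 + g))
m(l) = -6 + l (m(l) = -4 + (l - 2) = -4 + (-2 + l) = -6 + l)
J(p, t) = ¾ - p (J(p, t) = ¾ + (p*(-6 + 2))/4 = ¾ + (p*(-4))/4 = ¾ + (-4*p)/4 = ¾ - p)
J(s(R(1 - 1*0)), 11)² = (¾ - 1*(-5))² = (¾ + 5)² = (23/4)² = 529/16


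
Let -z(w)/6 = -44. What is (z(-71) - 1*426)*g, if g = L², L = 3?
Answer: -1458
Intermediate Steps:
z(w) = 264 (z(w) = -6*(-44) = 264)
g = 9 (g = 3² = 9)
(z(-71) - 1*426)*g = (264 - 1*426)*9 = (264 - 426)*9 = -162*9 = -1458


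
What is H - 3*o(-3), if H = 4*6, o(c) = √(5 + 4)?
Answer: 15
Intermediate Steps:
o(c) = 3 (o(c) = √9 = 3)
H = 24
H - 3*o(-3) = 24 - 3*3 = 24 - 9 = 15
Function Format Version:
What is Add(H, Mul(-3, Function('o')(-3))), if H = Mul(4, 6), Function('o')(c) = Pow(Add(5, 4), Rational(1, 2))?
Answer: 15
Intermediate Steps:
Function('o')(c) = 3 (Function('o')(c) = Pow(9, Rational(1, 2)) = 3)
H = 24
Add(H, Mul(-3, Function('o')(-3))) = Add(24, Mul(-3, 3)) = Add(24, -9) = 15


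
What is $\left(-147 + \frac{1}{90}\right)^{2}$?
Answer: $\frac{175006441}{8100} \approx 21606.0$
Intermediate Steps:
$\left(-147 + \frac{1}{90}\right)^{2} = \left(- \frac{13229}{90}\right)^{2} = \frac{175006441}{8100}$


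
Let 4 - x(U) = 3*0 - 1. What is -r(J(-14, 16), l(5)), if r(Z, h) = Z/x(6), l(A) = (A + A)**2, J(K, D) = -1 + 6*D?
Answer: -19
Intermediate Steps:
x(U) = 5 (x(U) = 4 - (3*0 - 1) = 4 - (0 - 1) = 4 - 1*(-1) = 4 + 1 = 5)
l(A) = 4*A**2 (l(A) = (2*A)**2 = 4*A**2)
r(Z, h) = Z/5
-r(J(-14, 16), l(5)) = -(-1 + 6*16)/5 = -(-1 + 96)/5 = -95/5 = -1*19 = -19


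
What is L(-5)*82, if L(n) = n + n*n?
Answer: 1640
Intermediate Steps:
L(n) = n + n**2
L(-5)*82 = -5*(1 - 5)*82 = -5*(-4)*82 = 20*82 = 1640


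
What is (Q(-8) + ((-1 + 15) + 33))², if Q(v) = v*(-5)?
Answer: 7569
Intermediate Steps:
Q(v) = -5*v
(Q(-8) + ((-1 + 15) + 33))² = (-5*(-8) + ((-1 + 15) + 33))² = (40 + (14 + 33))² = (40 + 47)² = 87² = 7569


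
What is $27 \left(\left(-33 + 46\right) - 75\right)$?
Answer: $-1674$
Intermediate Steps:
$27 \left(\left(-33 + 46\right) - 75\right) = 27 \left(13 - 75\right) = 27 \left(-62\right) = -1674$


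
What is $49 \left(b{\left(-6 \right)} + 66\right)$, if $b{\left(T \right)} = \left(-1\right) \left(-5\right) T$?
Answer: $1764$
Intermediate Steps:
$b{\left(T \right)} = 5 T$
$49 \left(b{\left(-6 \right)} + 66\right) = 49 \left(5 \left(-6\right) + 66\right) = 49 \left(-30 + 66\right) = 49 \cdot 36 = 1764$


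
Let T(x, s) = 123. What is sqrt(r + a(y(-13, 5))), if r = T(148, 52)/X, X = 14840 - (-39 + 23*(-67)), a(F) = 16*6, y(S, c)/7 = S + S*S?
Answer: sqrt(6471298515)/8210 ≈ 9.7983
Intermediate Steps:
y(S, c) = 7*S + 7*S**2 (y(S, c) = 7*(S + S*S) = 7*(S + S**2) = 7*S + 7*S**2)
a(F) = 96
X = 16420 (X = 14840 - (-39 - 1541) = 14840 - 1*(-1580) = 14840 + 1580 = 16420)
r = 123/16420 ≈ 0.0074909
sqrt(r + a(y(-13, 5))) = sqrt(123/16420 + 96) = sqrt(1576443/16420) = sqrt(6471298515)/8210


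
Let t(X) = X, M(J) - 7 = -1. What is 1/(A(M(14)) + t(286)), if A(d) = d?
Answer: 1/292 ≈ 0.0034247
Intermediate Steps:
M(J) = 6 (M(J) = 7 - 1 = 6)
1/(A(M(14)) + t(286)) = 1/(6 + 286) = 1/292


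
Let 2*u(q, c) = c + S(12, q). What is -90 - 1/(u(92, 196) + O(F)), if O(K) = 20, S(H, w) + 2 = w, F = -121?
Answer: -14671/163 ≈ -90.006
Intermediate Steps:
S(H, w) = -2 + w
u(q, c) = -1 + c/2 + q/2 (u(q, c) = (c + (-2 + q))/2 = (-2 + c + q)/2 = -1 + c/2 + q/2)
-90 - 1/(u(92, 196) + O(F)) = -90 - 1/((-1 + (½)*196 + (½)*92) + 20) = -90 - 1/((-1 + 98 + 46) + 20) = -90 - 1/(143 + 20) = -90 - 1/163 = -14671/163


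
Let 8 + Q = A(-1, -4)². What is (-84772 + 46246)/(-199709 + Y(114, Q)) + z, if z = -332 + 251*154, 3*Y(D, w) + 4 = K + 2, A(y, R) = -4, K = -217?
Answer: 1276014055/33297 ≈ 38322.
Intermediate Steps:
Q = 8 (Q = -8 + (-4)² = -8 + 16 = 8)
Y(D, w) = -73 (Y(D, w) = -4/3 + (-217 + 2)/3 = -4/3 + (⅓)*(-215) = -4/3 - 215/3 = -73)
z = 38322 (z = -332 + 38654 = 38322)
(-84772 + 46246)/(-199709 + Y(114, Q)) + z = (-84772 + 46246)/(-199709 - 73) + 38322 = -38526/(-199782) + 38322 = -38526*(-1/199782) + 38322 = 6421/33297 + 38322 = 1276014055/33297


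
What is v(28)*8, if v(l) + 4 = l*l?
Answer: 6240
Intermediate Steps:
v(l) = -4 + l² (v(l) = -4 + l*l = -4 + l²)
v(28)*8 = (-4 + 28²)*8 = (-4 + 784)*8 = 780*8 = 6240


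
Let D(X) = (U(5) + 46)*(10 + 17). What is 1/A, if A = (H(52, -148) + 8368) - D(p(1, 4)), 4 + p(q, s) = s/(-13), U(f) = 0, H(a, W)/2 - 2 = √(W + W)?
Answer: 3565/25419042 - I*√74/12709521 ≈ 0.00014025 - 6.7684e-7*I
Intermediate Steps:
H(a, W) = 4 + 2*√2*√W (H(a, W) = 4 + 2*√(W + W) = 4 + 2*√(2*W) = 4 + 2*(√2*√W) = 4 + 2*√2*√W)
p(q, s) = -4 - s/13 (p(q, s) = -4 + s/(-13) = -4 + s*(-1/13) = -4 - s/13)
D(X) = 1242 (D(X) = (0 + 46)*(10 + 17) = 46*27 = 1242)
A = 7130 + 4*I*√74 (A = ((4 + 2*√2*√(-148)) + 8368) - 1*1242 = ((4 + 2*√2*(2*I*√37)) + 8368) - 1242 = ((4 + 4*I*√74) + 8368) - 1242 = (8372 + 4*I*√74) - 1242 = 7130 + 4*I*√74 ≈ 7130.0 + 34.409*I)
1/A = 1/(7130 + 4*I*√74)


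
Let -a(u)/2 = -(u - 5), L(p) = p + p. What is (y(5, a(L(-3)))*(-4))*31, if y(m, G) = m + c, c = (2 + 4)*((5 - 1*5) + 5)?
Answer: -4340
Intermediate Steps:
L(p) = 2*p
a(u) = -10 + 2*u (a(u) = -(-2)*(u - 5) = -(-2)*(-5 + u) = -2*(5 - u) = -10 + 2*u)
c = 30 (c = 6*((5 - 5) + 5) = 6*(0 + 5) = 6*5 = 30)
y(m, G) = 30 + m (y(m, G) = m + 30 = 30 + m)
(y(5, a(L(-3)))*(-4))*31 = ((30 + 5)*(-4))*31 = (35*(-4))*31 = -140*31 = -4340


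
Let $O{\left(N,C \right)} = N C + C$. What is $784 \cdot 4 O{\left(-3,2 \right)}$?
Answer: $-12544$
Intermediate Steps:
$O{\left(N,C \right)} = C + C N$ ($O{\left(N,C \right)} = C N + C = C + C N$)
$784 \cdot 4 O{\left(-3,2 \right)} = 784 \cdot 4 \cdot 2 \left(1 - 3\right) = 784 \cdot 4 \cdot 2 \left(-2\right) = 784 \cdot 4 \left(-4\right) = 784 \left(-16\right) = -12544$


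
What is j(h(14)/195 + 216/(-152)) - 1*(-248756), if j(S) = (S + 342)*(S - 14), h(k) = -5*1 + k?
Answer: 371421150164/1525225 ≈ 2.4352e+5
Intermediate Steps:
h(k) = -5 + k
j(S) = (-14 + S)*(342 + S) (j(S) = (342 + S)*(-14 + S) = (-14 + S)*(342 + S))
j(h(14)/195 + 216/(-152)) - 1*(-248756) = (-4788 + ((-5 + 14)/195 + 216/(-152))**2 + 328*((-5 + 14)/195 + 216/(-152))) - 1*(-248756) = (-4788 + (9*(1/195) + 216*(-1/152))**2 + 328*(9*(1/195) + 216*(-1/152))) + 248756 = (-4788 + (3/65 - 27/19)**2 + 328*(3/65 - 27/19)) + 248756 = (-4788 + (-1698/1235)**2 + 328*(-1698/1235)) + 248756 = (-4788 + 2883204/1525225 - 556944/1235) + 248756 = -7987719936/1525225 + 248756 = 371421150164/1525225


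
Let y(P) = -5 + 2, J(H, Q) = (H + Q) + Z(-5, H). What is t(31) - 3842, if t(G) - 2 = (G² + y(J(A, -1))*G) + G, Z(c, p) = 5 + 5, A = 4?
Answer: -2941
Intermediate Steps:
Z(c, p) = 10
J(H, Q) = 10 + H + Q (J(H, Q) = (H + Q) + 10 = 10 + H + Q)
y(P) = -3
t(G) = 2 + G² - 2*G (t(G) = 2 + ((G² - 3*G) + G) = 2 + (G² - 2*G) = 2 + G² - 2*G)
t(31) - 3842 = (2 + 31² - 2*31) - 3842 = (2 + 961 - 62) - 3842 = 901 - 3842 = -2941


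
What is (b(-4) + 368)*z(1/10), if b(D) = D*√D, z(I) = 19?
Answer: 6992 - 152*I ≈ 6992.0 - 152.0*I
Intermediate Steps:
b(D) = D^(3/2)
(b(-4) + 368)*z(1/10) = ((-4)^(3/2) + 368)*19 = (-8*I + 368)*19 = (368 - 8*I)*19 = 6992 - 152*I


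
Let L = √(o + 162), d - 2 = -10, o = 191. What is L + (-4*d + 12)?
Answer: 44 + √353 ≈ 62.788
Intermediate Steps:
d = -8 (d = 2 - 10 = -8)
L = √353 (L = √(191 + 162) = √353 ≈ 18.788)
L + (-4*d + 12) = √353 + (-4*(-8) + 12) = √353 + (32 + 12) = √353 + 44 = 44 + √353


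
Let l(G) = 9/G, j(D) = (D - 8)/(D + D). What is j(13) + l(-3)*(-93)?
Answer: 7259/26 ≈ 279.19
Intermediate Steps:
j(D) = (-8 + D)/(2*D) (j(D) = (-8 + D)/((2*D)) = (-8 + D)*(1/(2*D)) = (-8 + D)/(2*D))
j(13) + l(-3)*(-93) = (½)*(-8 + 13)/13 + (9/(-3))*(-93) = (½)*(1/13)*5 + (9*(-⅓))*(-93) = 5/26 - 3*(-93) = 5/26 + 279 = 7259/26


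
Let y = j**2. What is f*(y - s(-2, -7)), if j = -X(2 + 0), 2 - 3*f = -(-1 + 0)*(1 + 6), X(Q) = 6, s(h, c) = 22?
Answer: -70/3 ≈ -23.333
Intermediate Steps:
f = -5/3 (f = 2/3 - (-1)*(-1 + 0)*(1 + 6)/3 = 2/3 - (-1)*(-1*7)/3 = 2/3 - (-1)*(-7)/3 = 2/3 - 1/3*7 = 2/3 - 7/3 = -5/3 ≈ -1.6667)
j = -6 (j = -1*6 = -6)
y = 36 (y = (-6)**2 = 36)
f*(y - s(-2, -7)) = -5*(36 - 1*22)/3 = -5*(36 - 22)/3 = -5/3*14 = -70/3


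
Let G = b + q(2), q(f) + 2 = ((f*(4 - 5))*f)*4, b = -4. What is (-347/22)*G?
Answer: 347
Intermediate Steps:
q(f) = -2 - 4*f**2 (q(f) = -2 + ((f*(4 - 5))*f)*4 = -2 + ((f*(-1))*f)*4 = -2 + ((-f)*f)*4 = -2 - f**2*4 = -2 - 4*f**2)
G = -22 (G = -4 + (-2 - 4*2**2) = -4 + (-2 - 4*4) = -4 + (-2 - 16) = -4 - 18 = -22)
(-347/22)*G = (-347/22)*(-22) = ((1/22)*(-347))*(-22) = -347/22*(-22) = 347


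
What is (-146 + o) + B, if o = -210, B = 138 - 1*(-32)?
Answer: -186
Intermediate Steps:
B = 170 (B = 138 + 32 = 170)
(-146 + o) + B = (-146 - 210) + 170 = -356 + 170 = -186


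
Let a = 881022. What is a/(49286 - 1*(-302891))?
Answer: 881022/352177 ≈ 2.5016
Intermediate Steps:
a/(49286 - 1*(-302891)) = 881022/(49286 - 1*(-302891)) = 881022/(49286 + 302891) = 881022/352177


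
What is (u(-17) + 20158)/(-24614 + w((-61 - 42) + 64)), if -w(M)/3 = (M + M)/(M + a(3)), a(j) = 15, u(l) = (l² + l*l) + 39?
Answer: -16620/19699 ≈ -0.84370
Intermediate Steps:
u(l) = 39 + 2*l² (u(l) = (l² + l²) + 39 = 2*l² + 39 = 39 + 2*l²)
w(M) = -6*M/(15 + M) (w(M) = -3*(M + M)/(M + 15) = -3*2*M/(15 + M) = -6*M/(15 + M))
(u(-17) + 20158)/(-24614 + w((-61 - 42) + 64)) = ((39 + 2*(-17)²) + 20158)/(-24614 - 6*((-61 - 42) + 64)/(15 + ((-61 - 42) + 64))) = ((39 + 2*289) + 20158)/(-24614 - 6*(-103 + 64)/(15 + (-103 + 64))) = ((39 + 578) + 20158)/(-24614 - 6*(-39)/(15 - 39)) = (617 + 20158)/(-24614 - 6*(-39)/(-24)) = 20775/(-24614 - 6*(-39)*(-1/24)) = 20775/(-24614 - 39/4) = 20775/(-98495/4) = 20775*(-4/98495) = -16620/19699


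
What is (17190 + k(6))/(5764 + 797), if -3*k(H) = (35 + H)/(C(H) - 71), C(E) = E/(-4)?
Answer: 7477732/2854035 ≈ 2.6201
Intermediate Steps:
C(E) = -E/4 (C(E) = E*(-¼) = -E/4)
k(H) = -(35 + H)/(3*(-71 - H/4)) (k(H) = -(35 + H)/(3*(-H/4 - 71)) = -(35 + H)/(3*(-71 - H/4)))
(17190 + k(6))/(5764 + 797) = (17190 + 4*(35 + 6)/(3*(284 + 6)))/(5764 + 797) = (17190 + (4/3)*41/290)/6561 = (17190 + (4/3)*(1/290)*41)*(1/6561) = (17190 + 82/435)*(1/6561) = (7477732/435)*(1/6561) = 7477732/2854035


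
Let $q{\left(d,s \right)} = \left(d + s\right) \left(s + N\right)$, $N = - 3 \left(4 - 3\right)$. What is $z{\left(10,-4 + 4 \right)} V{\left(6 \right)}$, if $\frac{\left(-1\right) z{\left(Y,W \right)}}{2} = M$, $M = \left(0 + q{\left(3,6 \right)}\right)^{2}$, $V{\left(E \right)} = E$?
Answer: $-8748$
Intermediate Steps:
$N = -3$ ($N = \left(-3\right) 1 = -3$)
$q{\left(d,s \right)} = \left(-3 + s\right) \left(d + s\right)$ ($q{\left(d,s \right)} = \left(d + s\right) \left(s - 3\right) = \left(d + s\right) \left(-3 + s\right) = \left(-3 + s\right) \left(d + s\right)$)
$M = 729$ ($M = \left(0 + \left(6^{2} - 9 - 18 + 3 \cdot 6\right)\right)^{2} = \left(0 + \left(36 - 9 - 18 + 18\right)\right)^{2} = \left(0 + 27\right)^{2} = 27^{2} = 729$)
$z{\left(Y,W \right)} = -1458$ ($z{\left(Y,W \right)} = \left(-2\right) 729 = -1458$)
$z{\left(10,-4 + 4 \right)} V{\left(6 \right)} = \left(-1458\right) 6 = -8748$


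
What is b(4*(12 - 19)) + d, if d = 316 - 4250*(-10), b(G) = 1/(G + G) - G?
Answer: 2399263/56 ≈ 42844.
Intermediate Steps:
b(G) = 1/(2*G) - G
d = 42816 (d = 316 - 125*(-340) = 316 + 42500 = 42816)
b(4*(12 - 19)) + d = (1/(2*((4*(12 - 19)))) - 4*(12 - 19)) + 42816 = (1/(2*((4*(-7)))) - 4*(-7)) + 42816 = ((1/2)/(-28) - 1*(-28)) + 42816 = ((1/2)*(-1/28) + 28) + 42816 = (-1/56 + 28) + 42816 = 1567/56 + 42816 = 2399263/56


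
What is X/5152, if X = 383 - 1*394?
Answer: -11/5152 ≈ -0.0021351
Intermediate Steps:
X = -11 (X = 383 - 394 = -11)
X/5152 = -11/5152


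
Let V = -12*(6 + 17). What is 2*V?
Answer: -552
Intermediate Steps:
V = -276 (V = -12*23 = -276)
2*V = 2*(-276) = -552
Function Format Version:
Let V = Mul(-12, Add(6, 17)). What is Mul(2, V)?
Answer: -552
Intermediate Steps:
V = -276 (V = Mul(-12, 23) = -276)
Mul(2, V) = Mul(2, -276) = -552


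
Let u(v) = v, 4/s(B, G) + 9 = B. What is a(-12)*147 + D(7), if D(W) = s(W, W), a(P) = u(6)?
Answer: 880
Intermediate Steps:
s(B, G) = 4/(-9 + B)
a(P) = 6
D(W) = 4/(-9 + W)
a(-12)*147 + D(7) = 6*147 + 4/(-9 + 7) = 882 + 4/(-2) = 882 + 4*(-½) = 882 - 2 = 880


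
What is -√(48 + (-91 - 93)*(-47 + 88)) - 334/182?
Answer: -167/91 - 2*I*√1874 ≈ -1.8352 - 86.579*I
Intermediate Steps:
-√(48 + (-91 - 93)*(-47 + 88)) - 334/182 = -√(48 - 184*41) - 334*1/182 = -√(48 - 7544) - 167/91 = -√(-7496) - 167/91 = -2*I*√1874 - 167/91 = -167/91 - 2*I*√1874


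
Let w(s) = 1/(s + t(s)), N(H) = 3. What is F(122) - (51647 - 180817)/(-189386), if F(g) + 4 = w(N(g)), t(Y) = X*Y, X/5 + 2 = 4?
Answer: -14536088/3124869 ≈ -4.6517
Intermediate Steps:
X = 10 (X = -10 + 5*4 = -10 + 20 = 10)
t(Y) = 10*Y
w(s) = 1/(11*s) (w(s) = 1/(s + 10*s) = 1/(11*s))
F(g) = -131/33 (F(g) = -4 + (1/11)/3 = -4 + (1/11)*(1/3) = -4 + 1/33 = -131/33)
F(122) - (51647 - 180817)/(-189386) = -131/33 - (51647 - 180817)/(-189386) = -131/33 - (-129170)*(-1)/189386 = -131/33 - 1*64585/94693 = -131/33 - 64585/94693 = -14536088/3124869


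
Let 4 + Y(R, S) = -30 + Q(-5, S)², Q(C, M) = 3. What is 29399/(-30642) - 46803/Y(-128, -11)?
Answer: 1433402551/766050 ≈ 1871.2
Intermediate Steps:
Y(R, S) = -25 (Y(R, S) = -4 + (-30 + 3²) = -4 + (-30 + 9) = -4 - 21 = -25)
29399/(-30642) - 46803/Y(-128, -11) = 29399/(-30642) - 46803/(-25) = 29399*(-1/30642) - 46803*(-1/25) = -29399/30642 + 46803/25 = 1433402551/766050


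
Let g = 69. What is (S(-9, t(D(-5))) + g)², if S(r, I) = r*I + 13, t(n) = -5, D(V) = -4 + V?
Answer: 16129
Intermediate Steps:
S(r, I) = 13 + I*r (S(r, I) = I*r + 13 = 13 + I*r)
(S(-9, t(D(-5))) + g)² = ((13 - 5*(-9)) + 69)² = ((13 + 45) + 69)² = (58 + 69)² = 127² = 16129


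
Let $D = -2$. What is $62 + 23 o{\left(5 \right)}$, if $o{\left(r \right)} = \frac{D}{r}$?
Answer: $\frac{264}{5} \approx 52.8$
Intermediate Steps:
$o{\left(r \right)} = - \frac{2}{r}$
$62 + 23 o{\left(5 \right)} = 62 + 23 \left(- \frac{2}{5}\right) = 62 - \frac{46}{5} = \frac{264}{5}$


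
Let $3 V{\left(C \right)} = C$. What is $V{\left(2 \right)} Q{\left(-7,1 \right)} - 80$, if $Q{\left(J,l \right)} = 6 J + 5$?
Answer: $- \frac{314}{3} \approx -104.67$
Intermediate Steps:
$Q{\left(J,l \right)} = 5 + 6 J$
$V{\left(C \right)} = \frac{C}{3}$
$V{\left(2 \right)} Q{\left(-7,1 \right)} - 80 = \frac{1}{3} \cdot 2 \left(5 + 6 \left(-7\right)\right) - 80 = \frac{2 \left(5 - 42\right)}{3} - 80 = \frac{2}{3} \left(-37\right) - 80 = - \frac{74}{3} - 80 = - \frac{314}{3}$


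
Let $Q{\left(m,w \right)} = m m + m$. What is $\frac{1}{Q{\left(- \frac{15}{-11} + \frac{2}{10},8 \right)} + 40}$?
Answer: $\frac{3025}{133126} \approx 0.022723$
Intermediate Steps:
$Q{\left(m,w \right)} = m + m^{2}$ ($Q{\left(m,w \right)} = m^{2} + m = m + m^{2}$)
$\frac{1}{Q{\left(- \frac{15}{-11} + \frac{2}{10},8 \right)} + 40} = \frac{1}{\left(- \frac{15}{-11} + \frac{2}{10}\right) \left(1 + \left(- \frac{15}{-11} + \frac{2}{10}\right)\right) + 40} = \frac{1}{\left(\left(-15\right) \left(- \frac{1}{11}\right) + 2 \cdot \frac{1}{10}\right) \left(1 + \left(\left(-15\right) \left(- \frac{1}{11}\right) + 2 \cdot \frac{1}{10}\right)\right) + 40} = \frac{1}{\left(\frac{15}{11} + \frac{1}{5}\right) \left(1 + \left(\frac{15}{11} + \frac{1}{5}\right)\right) + 40} = \frac{1}{\frac{86 \left(1 + \frac{86}{55}\right)}{55} + 40} = \frac{1}{\frac{86}{55} \cdot \frac{141}{55} + 40} = \frac{1}{\frac{12126}{3025} + 40} = \frac{1}{\frac{133126}{3025}} = \frac{3025}{133126}$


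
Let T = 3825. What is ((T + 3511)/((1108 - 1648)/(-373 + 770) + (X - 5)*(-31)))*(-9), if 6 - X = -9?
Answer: 13105764/61805 ≈ 212.05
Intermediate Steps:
X = 15 (X = 6 - 1*(-9) = 6 + 9 = 15)
((T + 3511)/((1108 - 1648)/(-373 + 770) + (X - 5)*(-31)))*(-9) = ((3825 + 3511)/((1108 - 1648)/(-373 + 770) + (15 - 5)*(-31)))*(-9) = (7336/(-540/397 + 10*(-31)))*(-9) = (7336/(-540*1/397 - 310))*(-9) = (7336/(-540/397 - 310))*(-9) = (7336/(-123610/397))*(-9) = (7336*(-397/123610))*(-9) = -1456196/61805*(-9) = 13105764/61805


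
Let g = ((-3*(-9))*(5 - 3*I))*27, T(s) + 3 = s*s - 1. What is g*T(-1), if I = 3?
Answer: 8748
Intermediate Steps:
T(s) = -4 + s² (T(s) = -3 + (s*s - 1) = -3 + (s² - 1) = -3 + (-1 + s²) = -4 + s²)
g = -2916 (g = ((-3*(-9))*(5 - 3*3))*27 = (27*(5 - 9))*27 = (27*(-4))*27 = -108*27 = -2916)
g*T(-1) = -2916*(-4 + (-1)²) = -2916*(-4 + 1) = -2916*(-3) = 8748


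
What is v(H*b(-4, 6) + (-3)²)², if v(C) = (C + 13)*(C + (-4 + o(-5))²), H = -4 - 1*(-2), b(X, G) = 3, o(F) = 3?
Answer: 4096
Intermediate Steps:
H = -2 (H = -4 + 2 = -2)
v(C) = (1 + C)*(13 + C) (v(C) = (C + 13)*(C + (-4 + 3)²) = (13 + C)*(C + (-1)²) = (13 + C)*(C + 1) = (13 + C)*(1 + C) = (1 + C)*(13 + C))
v(H*b(-4, 6) + (-3)²)² = (13 + (-2*3 + (-3)²)² + 14*(-2*3 + (-3)²))² = (13 + (-6 + 9)² + 14*(-6 + 9))² = (13 + 3² + 14*3)² = (13 + 9 + 42)² = 64² = 4096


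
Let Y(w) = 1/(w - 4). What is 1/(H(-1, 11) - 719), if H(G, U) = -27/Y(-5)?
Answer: -1/476 ≈ -0.0021008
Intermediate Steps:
Y(w) = 1/(-4 + w)
H(G, U) = 243 (H(G, U) = -27/(1/(-4 - 5)) = -27/(1/(-9)) = -27/(-⅑) = -27*(-9) = 243)
1/(H(-1, 11) - 719) = 1/(243 - 719) = 1/(-476) = -1/476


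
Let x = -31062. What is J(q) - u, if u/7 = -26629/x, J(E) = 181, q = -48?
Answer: 175349/1002 ≈ 175.00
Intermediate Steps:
u = 6013/1002 (u = 7*(-26629/(-31062)) = 7*(-26629*(-1/31062)) = 7*(859/1002) = 6013/1002 ≈ 6.0010)
J(q) - u = 181 - 1*6013/1002 = 181 - 6013/1002 = 175349/1002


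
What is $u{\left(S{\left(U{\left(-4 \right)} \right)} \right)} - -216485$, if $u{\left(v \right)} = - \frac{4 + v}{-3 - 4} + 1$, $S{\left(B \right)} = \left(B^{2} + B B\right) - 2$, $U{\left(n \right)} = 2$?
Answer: $\frac{1515412}{7} \approx 2.1649 \cdot 10^{5}$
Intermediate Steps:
$S{\left(B \right)} = -2 + 2 B^{2}$ ($S{\left(B \right)} = \left(B^{2} + B^{2}\right) - 2 = 2 B^{2} - 2 = -2 + 2 B^{2}$)
$u{\left(v \right)} = \frac{11}{7} + \frac{v}{7}$ ($u{\left(v \right)} = - \frac{4 + v}{-7} + 1 = - \frac{\left(4 + v\right) \left(-1\right)}{7} + 1 = - (- \frac{4}{7} - \frac{v}{7}) + 1 = \left(\frac{4}{7} + \frac{v}{7}\right) + 1 = \frac{11}{7} + \frac{v}{7}$)
$u{\left(S{\left(U{\left(-4 \right)} \right)} \right)} - -216485 = \left(\frac{11}{7} + \frac{-2 + 2 \cdot 2^{2}}{7}\right) - -216485 = \left(\frac{11}{7} + \frac{-2 + 2 \cdot 4}{7}\right) + 216485 = \left(\frac{11}{7} + \frac{-2 + 8}{7}\right) + 216485 = \left(\frac{11}{7} + \frac{1}{7} \cdot 6\right) + 216485 = \left(\frac{11}{7} + \frac{6}{7}\right) + 216485 = \frac{17}{7} + 216485 = \frac{1515412}{7}$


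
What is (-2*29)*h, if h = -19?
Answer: 1102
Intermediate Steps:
(-2*29)*h = -2*29*(-19) = -58*(-19) = 1102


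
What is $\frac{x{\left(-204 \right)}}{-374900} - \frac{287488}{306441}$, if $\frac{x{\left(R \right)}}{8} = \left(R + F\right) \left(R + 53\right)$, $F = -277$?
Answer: $- \frac{71459045342}{28721182725} \approx -2.488$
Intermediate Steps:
$x{\left(R \right)} = 8 \left(-277 + R\right) \left(53 + R\right)$ ($x{\left(R \right)} = 8 \left(R - 277\right) \left(R + 53\right) = 8 \left(-277 + R\right) \left(53 + R\right)$)
$\frac{x{\left(-204 \right)}}{-374900} - \frac{287488}{306441} = \frac{-117448 - -365568 + 8 \left(-204\right)^{2}}{-374900} - \frac{287488}{306441} = \left(-117448 + 365568 + 8 \cdot 41616\right) \left(- \frac{1}{374900}\right) - \frac{287488}{306441} = \left(-117448 + 365568 + 332928\right) \left(- \frac{1}{374900}\right) - \frac{287488}{306441} = 581048 \left(- \frac{1}{374900}\right) - \frac{287488}{306441} = - \frac{145262}{93725} - \frac{287488}{306441} = - \frac{71459045342}{28721182725}$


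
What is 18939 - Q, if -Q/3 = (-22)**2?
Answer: 20391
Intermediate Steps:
Q = -1452 (Q = -3*(-22)**2 = -3*484 = -1452)
18939 - Q = 18939 - 1*(-1452) = 18939 + 1452 = 20391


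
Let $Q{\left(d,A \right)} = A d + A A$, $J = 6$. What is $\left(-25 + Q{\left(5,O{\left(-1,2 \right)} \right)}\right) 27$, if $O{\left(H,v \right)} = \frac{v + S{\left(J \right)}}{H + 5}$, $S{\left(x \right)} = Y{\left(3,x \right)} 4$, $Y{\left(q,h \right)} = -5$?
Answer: $- \frac{2943}{4} \approx -735.75$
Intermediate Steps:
$S{\left(x \right)} = -20$ ($S{\left(x \right)} = \left(-5\right) 4 = -20$)
$O{\left(H,v \right)} = \frac{-20 + v}{5 + H}$ ($O{\left(H,v \right)} = \frac{v - 20}{H + 5} = \frac{-20 + v}{5 + H}$)
$Q{\left(d,A \right)} = A^{2} + A d$ ($Q{\left(d,A \right)} = A d + A^{2} = A^{2} + A d$)
$\left(-25 + Q{\left(5,O{\left(-1,2 \right)} \right)}\right) 27 = \left(-25 + \frac{-20 + 2}{5 - 1} \left(\frac{-20 + 2}{5 - 1} + 5\right)\right) 27 = \left(-25 + \frac{1}{4} \left(-18\right) \left(\frac{1}{4} \left(-18\right) + 5\right)\right) 27 = \left(-25 - \frac{9 \left(- \frac{9}{2} + 5\right)}{2}\right) 27 = \left(-25 - \frac{9}{4}\right) 27 = \left(- \frac{109}{4}\right) 27 = - \frac{2943}{4}$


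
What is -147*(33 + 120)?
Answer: -22491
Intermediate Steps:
-147*(33 + 120) = -147*153 = -22491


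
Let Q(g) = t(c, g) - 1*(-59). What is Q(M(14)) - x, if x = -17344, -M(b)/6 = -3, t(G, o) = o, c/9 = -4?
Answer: 17421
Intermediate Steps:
c = -36 (c = 9*(-4) = -36)
M(b) = 18 (M(b) = -6*(-3) = 18)
Q(g) = 59 + g (Q(g) = g - 1*(-59) = g + 59 = 59 + g)
Q(M(14)) - x = (59 + 18) - 1*(-17344) = 77 + 17344 = 17421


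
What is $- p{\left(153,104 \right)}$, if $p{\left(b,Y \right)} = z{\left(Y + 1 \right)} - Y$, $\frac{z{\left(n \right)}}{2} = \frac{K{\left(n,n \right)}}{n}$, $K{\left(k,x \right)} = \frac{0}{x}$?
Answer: $104$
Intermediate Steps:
$K{\left(k,x \right)} = 0$
$z{\left(n \right)} = 0$ ($z{\left(n \right)} = 2 \frac{0}{n} = 2 \cdot 0 = 0$)
$p{\left(b,Y \right)} = - Y$ ($p{\left(b,Y \right)} = 0 - Y = - Y$)
$- p{\left(153,104 \right)} = - \left(-1\right) 104 = \left(-1\right) \left(-104\right) = 104$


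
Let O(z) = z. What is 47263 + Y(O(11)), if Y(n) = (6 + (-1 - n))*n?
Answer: 47197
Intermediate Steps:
Y(n) = n*(5 - n) (Y(n) = (5 - n)*n = n*(5 - n))
47263 + Y(O(11)) = 47263 + 11*(5 - 1*11) = 47263 + 11*(5 - 11) = 47263 + 11*(-6) = 47263 - 66 = 47197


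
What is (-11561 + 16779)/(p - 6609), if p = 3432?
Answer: -5218/3177 ≈ -1.6424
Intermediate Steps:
(-11561 + 16779)/(p - 6609) = (-11561 + 16779)/(3432 - 6609) = 5218/(-3177) = 5218*(-1/3177) = -5218/3177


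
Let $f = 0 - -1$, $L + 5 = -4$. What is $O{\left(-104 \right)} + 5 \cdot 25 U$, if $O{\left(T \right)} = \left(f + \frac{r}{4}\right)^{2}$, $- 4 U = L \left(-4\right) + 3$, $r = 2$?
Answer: $- \frac{2433}{2} \approx -1216.5$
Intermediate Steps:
$L = -9$ ($L = -5 - 4 = -9$)
$f = 1$ ($f = 0 + 1 = 1$)
$U = - \frac{39}{4}$ ($U = - \frac{\left(-9\right) \left(-4\right) + 3}{4} = - \frac{36 + 3}{4} = \left(- \frac{1}{4}\right) 39 = - \frac{39}{4} \approx -9.75$)
$O{\left(T \right)} = \frac{9}{4}$ ($O{\left(T \right)} = \left(1 + \frac{2}{4}\right)^{2} = \left(1 + 2 \cdot \frac{1}{4}\right)^{2} = \left(1 + \frac{1}{2}\right)^{2} = \left(\frac{3}{2}\right)^{2} = \frac{9}{4}$)
$O{\left(-104 \right)} + 5 \cdot 25 U = \frac{9}{4} + 5 \cdot 25 \left(- \frac{39}{4}\right) = \frac{9}{4} + 125 \left(- \frac{39}{4}\right) = \frac{9}{4} - \frac{4875}{4} = - \frac{2433}{2}$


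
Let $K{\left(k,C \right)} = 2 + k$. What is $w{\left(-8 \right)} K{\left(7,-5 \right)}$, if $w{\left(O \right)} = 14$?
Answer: $126$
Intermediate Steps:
$w{\left(-8 \right)} K{\left(7,-5 \right)} = 14 \left(2 + 7\right) = 14 \cdot 9 = 126$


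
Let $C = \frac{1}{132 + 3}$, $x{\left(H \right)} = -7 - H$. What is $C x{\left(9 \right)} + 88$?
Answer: $\frac{11864}{135} \approx 87.881$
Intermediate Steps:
$C = \frac{1}{135} \approx 0.0074074$
$C x{\left(9 \right)} + 88 = \frac{-7 - 9}{135} + 88 = \frac{1}{135} \left(-16\right) + 88 = - \frac{16}{135} + 88 = \frac{11864}{135}$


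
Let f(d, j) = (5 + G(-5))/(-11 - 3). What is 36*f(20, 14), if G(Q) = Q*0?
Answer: -90/7 ≈ -12.857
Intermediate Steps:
G(Q) = 0
f(d, j) = -5/14 (f(d, j) = (5 + 0)/(-11 - 3) = 5/(-14) = 5*(-1/14) = -5/14)
36*f(20, 14) = 36*(-5/14) = -90/7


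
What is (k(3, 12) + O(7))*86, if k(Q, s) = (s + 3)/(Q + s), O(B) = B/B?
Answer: 172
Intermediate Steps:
O(B) = 1
k(Q, s) = (3 + s)/(Q + s)
(k(3, 12) + O(7))*86 = ((3 + 12)/(3 + 12) + 1)*86 = (15/15 + 1)*86 = ((1/15)*15 + 1)*86 = (1 + 1)*86 = 2*86 = 172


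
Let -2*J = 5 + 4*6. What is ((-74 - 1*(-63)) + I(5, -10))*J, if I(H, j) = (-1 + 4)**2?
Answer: 29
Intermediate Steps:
I(H, j) = 9 (I(H, j) = 3**2 = 9)
J = -29/2 (J = -(5 + 4*6)/2 = -(5 + 24)/2 = -1/2*29 = -29/2 ≈ -14.500)
((-74 - 1*(-63)) + I(5, -10))*J = ((-74 - 1*(-63)) + 9)*(-29/2) = ((-74 + 63) + 9)*(-29/2) = (-11 + 9)*(-29/2) = -2*(-29/2) = 29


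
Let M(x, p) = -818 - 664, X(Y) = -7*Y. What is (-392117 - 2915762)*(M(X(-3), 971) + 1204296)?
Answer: -3978763171506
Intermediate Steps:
M(x, p) = -1482
(-392117 - 2915762)*(M(X(-3), 971) + 1204296) = (-392117 - 2915762)*(-1482 + 1204296) = -3307879*1202814 = -3978763171506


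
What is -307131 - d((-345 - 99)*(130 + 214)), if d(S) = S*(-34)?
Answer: -5500155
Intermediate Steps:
d(S) = -34*S
-307131 - d((-345 - 99)*(130 + 214)) = -307131 - (-34)*(-345 - 99)*(130 + 214) = -307131 - (-34)*(-444*344) = -307131 - (-34)*(-152736) = -307131 - 1*5193024 = -307131 - 5193024 = -5500155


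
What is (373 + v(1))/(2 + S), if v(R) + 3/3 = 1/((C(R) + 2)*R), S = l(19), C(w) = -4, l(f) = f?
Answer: 743/42 ≈ 17.690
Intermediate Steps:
S = 19
v(R) = -1 - 1/(2*R) (v(R) = -1 + 1/((-4 + 2)*R) = -1 + 1/((-2)*R) = -1 - 1/(2*R))
(373 + v(1))/(2 + S) = (373 + (-½ - 1*1)/1)/(2 + 19) = (373 + 1*(-½ - 1))/21 = (373 + 1*(-3/2))*(1/21) = (373 - 3/2)*(1/21) = (743/2)*(1/21) = 743/42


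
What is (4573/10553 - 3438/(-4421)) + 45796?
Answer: 2136660314595/46654813 ≈ 45797.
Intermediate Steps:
(4573/10553 - 3438/(-4421)) + 45796 = (4573*(1/10553) - 3438*(-1/4421)) + 45796 = (4573/10553 + 3438/4421) + 45796 = 56498447/46654813 + 45796 = 2136660314595/46654813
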